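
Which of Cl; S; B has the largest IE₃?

The third ionization energy removes an electron from the +2 ion. For each element: Cl²⁺ still has 5 valence electrons; S²⁺ still has 4 valence electrons; B²⁺ still has 1 valence electron.
All are still removing valence electrons, so compare the +2 ions as you would atoms: IE_3 generally rises across a period (higher Z_eff) and falls down a group (larger shell), subject to the usual subshell exceptions.
Valence configurations: Cl²⁺ [Ne]3s²3p³, S²⁺ [Ne]3s²3p², B²⁺ [He]2s¹.
Tabulated IE_3 (kJ/mol): Cl 3822, S 3357, B 3660.
Hence IE_3: S < B < Cl.

Cl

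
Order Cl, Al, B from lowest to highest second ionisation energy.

Al < Cl < B

Consider each +1 ion: Cl⁺ still has 6 valence electrons; Al⁺ still has 2 valence electrons; B⁺ still has 2 valence electrons.
All are still removing valence electrons, so compare the +1 ions as you would atoms: IE_2 generally rises across a period (higher Z_eff) and falls down a group (larger shell), subject to the usual subshell exceptions.
Valence configurations: Cl⁺ [Ne]3s²3p⁴, Al⁺ [Ne]3s², B⁺ [He]2s².
The numbers (kJ/mol): Cl 2298, Al 1817, B 2427.
So the second ionization energies run Al < Cl < B.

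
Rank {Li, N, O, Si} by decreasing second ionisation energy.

Li, O, N, Si

The second ionization energy removes an electron from the +1 ion. For each element: Li⁺ is the bare [He] core; N⁺ still has 4 valence electrons; O⁺ still has 5 valence electrons; Si⁺ still has 3 valence electrons.
Breaking into a closed-shell core is much more expensive than removing a leftover valence electron — Li has the largest IE_2 here.
Valence configurations: N⁺ [He]2s²2p², O⁺ [He]2s²2p³, Si⁺ [Ne]3s²3p¹.
The numbers (kJ/mol): Li 7298, N 2856, O 3388, Si 1577.
So the second ionization energies run Si < N < O < Li.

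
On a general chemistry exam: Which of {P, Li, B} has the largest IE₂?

After 1 electron has been removed, what remains? P⁺ still has 4 valence electrons; Li⁺ is the bare [He] core; B⁺ still has 2 valence electrons.
Core electrons are held far more tightly than valence electrons, so Li tops the IE_2 order.
Valence configurations: P⁺ [Ne]3s²3p², B⁺ [He]2s².
Tabulated IE_2 (kJ/mol): P 1907, Li 7298, B 2427.
Putting it together, IE_2: P < B < Li.

Li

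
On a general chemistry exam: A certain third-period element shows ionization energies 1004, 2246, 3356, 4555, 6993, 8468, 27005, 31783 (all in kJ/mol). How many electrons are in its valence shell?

6

Look for the largest jump between consecutive ionization energies: IE7/IE6 ≈ 3.2, far larger than any earlier ratio.
That jump marks the point where a core electron is being removed. So the atom has 6 valence electrons.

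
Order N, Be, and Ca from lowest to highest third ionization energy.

N, Ca, Be

IE_3 is the cost of taking one more electron from the +2 cation: N²⁺ still has 3 valence electrons; Be²⁺ is the bare [He] core; Ca²⁺ is the bare [Ar] core.
Breaking into a closed-shell core is much more expensive than removing a leftover valence electron — Ca and Be have the largest IE_3 here.
Tabulated IE_3 (kJ/mol): N 4578, Be 14849, Ca 4912.
Putting it together, IE_3: N < Ca < Be.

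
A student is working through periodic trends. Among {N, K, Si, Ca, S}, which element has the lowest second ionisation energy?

Ca

Consider each +1 ion: N⁺ still has 4 valence electrons; K⁺ is the bare [Ar] core; Si⁺ still has 3 valence electrons; Ca⁺ still has 1 valence electron; S⁺ still has 5 valence electrons.
Core electrons are held far more tightly than valence electrons, so K tops the IE_2 order.
Valence configurations: N⁺ [He]2s²2p², Si⁺ [Ne]3s²3p¹, Ca⁺ [Ar]4s¹, S⁺ [Ne]3s²3p³.
The numbers (kJ/mol): N 2856, K 3052, Si 1577, Ca 1145, S 2252.
Overall IE_2 order: Ca < Si < S < N < K.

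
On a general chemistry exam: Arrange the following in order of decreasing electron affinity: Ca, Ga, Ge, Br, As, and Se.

Br, Se, Ge, As, Ga, Ca

Adding an electron releases more energy for atoms nearer the top right (short of the noble gases).
All lie in period 4; the across-period trend (electron affinity increases left to right) applies, with the exception below.
Note the exception: Ge has a higher electron affinity than As, contrary to the simple trend — adding an electron to As's half-filled 4p³ is unfavourable, so Ge (4p²) has the more exothermic EA.
Tabulated electron affinity (kJ/mol): Ca 2, Ga 29, Ge 119, As 78, Se 195, Br 325.
So from highest to lowest: Br > Se > Ge > As > Ga > Ca.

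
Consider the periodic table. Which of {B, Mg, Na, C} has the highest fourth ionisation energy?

IE_4 is the cost of taking one more electron from the +3 cation: B³⁺ is the bare [He] core; Mg³⁺ is already 1 electron into the core; Na³⁺ is already 2 electrons into the core; C³⁺ still has 1 valence electron.
Core electrons are held far more tightly than valence electrons, so Na, Mg and B top the IE_4 order.
The numbers (kJ/mol): B 25026, Mg 10543, Na 9543, C 6223.
Putting it together, IE_4: C < Na < Mg < B.

B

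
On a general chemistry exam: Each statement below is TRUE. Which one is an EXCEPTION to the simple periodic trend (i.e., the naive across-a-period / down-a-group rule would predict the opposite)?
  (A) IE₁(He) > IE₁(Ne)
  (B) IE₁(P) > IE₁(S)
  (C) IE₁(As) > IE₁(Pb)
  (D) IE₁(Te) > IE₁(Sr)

(B)

The general trend: IE₁ increases across a period and decreases down a group.
(A) He (period 1, group 18) vs Ne (period 2, group 18): the stated order agrees with the simple trend.
(B) P (period 3, group 15) vs S (period 3, group 16): the stated order contradicts the simple trend.
(C) As (period 4, group 15) vs Pb (period 6, group 14): the stated order agrees with the simple trend.
(D) Te (period 5, group 16) vs Sr (period 5, group 2): the stated order agrees with the simple trend.
The exception is (B): S (3p⁴) ionizes more easily than half-filled P (3p³) because the paired 3p electron in S is pushed out by e⁻–e⁻ repulsion.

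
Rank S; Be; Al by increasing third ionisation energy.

Al, S, Be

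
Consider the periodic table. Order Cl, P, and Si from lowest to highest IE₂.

The second ionization energy removes an electron from the +1 ion. For each element: Cl⁺ still has 6 valence electrons; P⁺ still has 4 valence electrons; Si⁺ still has 3 valence electrons.
All are still removing valence electrons, so compare the +1 ions as you would atoms: IE_2 generally rises across a period (higher Z_eff) and falls down a group (larger shell), subject to the usual subshell exceptions.
Valence configurations: Cl⁺ [Ne]3s²3p⁴, P⁺ [Ne]3s²3p², Si⁺ [Ne]3s²3p¹.
Tabulated IE_2 (kJ/mol): Cl 2298, P 1907, Si 1577.
Overall IE_2 order: Si < P < Cl.

Si < P < Cl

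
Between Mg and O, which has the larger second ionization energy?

After 1 electron has been removed, what remains? Mg⁺ still has 1 valence electron; O⁺ still has 5 valence electrons.
All are still removing valence electrons, so compare the +1 ions as you would atoms: IE_2 generally rises across a period (higher Z_eff) and falls down a group (larger shell), subject to the usual subshell exceptions.
Valence configurations: Mg⁺ [Ne]3s¹, O⁺ [He]2s²2p³.
The numbers (kJ/mol): Mg 1451, O 3388.
Hence IE_2: Mg < O.

O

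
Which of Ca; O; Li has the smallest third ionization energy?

After 2 electrons have been removed, what remains? Ca²⁺ is the bare [Ar] core; O²⁺ still has 4 valence electrons; Li²⁺ is already 1 electron into the core.
Usually core removal costs more than valence removal, but here the competition is close: a tightly held n=2 valence electron can cost more to remove than an n=3 core electron, so the actual values have to decide it.
Approximate IE_3 values (kJ/mol): Ca 4912, O 5300, Li 11815.
Overall IE_3 order: Ca < O < Li.

Ca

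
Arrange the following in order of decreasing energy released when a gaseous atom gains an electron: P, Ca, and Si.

Si, P, Ca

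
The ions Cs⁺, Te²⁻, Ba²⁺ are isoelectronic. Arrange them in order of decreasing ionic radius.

All of these have 54 electrons, so size is governed by nuclear charge alone: the more protons, the stronger the pull on the same electron cloud, and the smaller the ion.
Nuclear charges: Ba²⁺ (Z=56), Cs⁺ (Z=55), Te²⁻ (Z=52).
Largest to smallest: Te²⁻ > Cs⁺ > Ba²⁺.

Te²⁻ > Cs⁺ > Ba²⁺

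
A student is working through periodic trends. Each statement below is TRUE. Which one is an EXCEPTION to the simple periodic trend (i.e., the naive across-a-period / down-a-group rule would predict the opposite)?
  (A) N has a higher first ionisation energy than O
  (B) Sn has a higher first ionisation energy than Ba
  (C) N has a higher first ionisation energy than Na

(A)

The general trend: first ionisation energy increases across a period and decreases down a group.
(A) N (period 2, group 15) vs O (period 2, group 16): the stated order contradicts the simple trend.
(B) Sn (period 5, group 14) vs Ba (period 6, group 2): the stated order agrees with the simple trend.
(C) N (period 2, group 15) vs Na (period 3, group 1): the stated order agrees with the simple trend.
The exception is (A): pairing an electron in O's 2p⁴ costs repulsion energy, so O ionizes more easily than half-filled N (2p³).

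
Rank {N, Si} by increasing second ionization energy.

IE_2 is the cost of taking one more electron from the +1 cation: N⁺ still has 4 valence electrons; Si⁺ still has 3 valence electrons.
All are still removing valence electrons, so compare the +1 ions as you would atoms: IE_2 generally rises across a period (higher Z_eff) and falls down a group (larger shell), subject to the usual subshell exceptions.
Valence configurations: N⁺ [He]2s²2p², Si⁺ [Ne]3s²3p¹.
Approximate IE_2 values (kJ/mol): N 2856, Si 1577.
Overall IE_2 order: Si < N.

Si < N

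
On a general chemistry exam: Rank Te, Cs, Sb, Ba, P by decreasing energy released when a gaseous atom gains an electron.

P is in period 3, group 15; Sb is in period 5, group 15; Te is in period 5, group 16; Cs is in period 6, group 1; Ba is in period 6, group 2.
Adding an electron releases more energy for atoms nearer the top right (short of the noble gases).
Neither a single period nor a single group — weigh both effects.
Cs > Ba: this pair runs against the simple trend — see the exception note.
P > Cs: relative to Cs, both the across-period and down-group shifts push P's electron affinity up.
Sb > P: this pair runs against the simple trend — see the exception note.
Te > Sb: both are in period 5; the period trend gives Te the larger value.
Note the exception: Cs has a higher electron affinity than Ba, contrary to the simple trend — adding an electron to Ba (ns²) has to open a new, higher-energy np subshell, which is unfavourable.
Note the exception: Sb has a higher electron affinity than P, contrary to the simple trend — both are half-filled np³, but the pairing/repulsion penalty for the added electron shrinks as the p orbitals become larger and more diffuse down the group, and for Sb that outweighs the weaker nuclear attraction.
Approximate values (kJ/mol): P 72, Sb 103, Te 190, Cs 46, Ba 14.
So from highest to lowest: Te > Sb > P > Cs > Ba.

Te, Sb, P, Cs, Ba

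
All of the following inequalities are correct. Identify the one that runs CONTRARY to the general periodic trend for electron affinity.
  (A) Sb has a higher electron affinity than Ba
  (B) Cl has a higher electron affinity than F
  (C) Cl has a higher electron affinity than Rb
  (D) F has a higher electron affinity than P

The general trend: electron affinity increases across a period and decreases down a group.
(A) Sb (period 5, group 15) vs Ba (period 6, group 2): the stated order agrees with the simple trend.
(B) Cl (period 3, group 17) vs F (period 2, group 17): the stated order contradicts the simple trend.
(C) Cl (period 3, group 17) vs Rb (period 5, group 1): the stated order agrees with the simple trend.
(D) F (period 2, group 17) vs P (period 3, group 15): the stated order agrees with the simple trend.
The exception is (B): F's small 2p subshell makes the incoming electron feel strong e⁻–e⁻ repulsion, so Cl actually releases more energy on gaining an electron.

(B)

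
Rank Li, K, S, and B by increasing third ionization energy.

After 2 electrons have been removed, what remains? Li²⁺ is already 1 electron into the core; K²⁺ is already 1 electron into the core; S²⁺ still has 4 valence electrons; B²⁺ still has 1 valence electron.
Breaking into a closed-shell core is much more expensive than removing a leftover valence electron — K and Li have the largest IE_3 here.
Valence configurations: S²⁺ [Ne]3s²3p², B²⁺ [He]2s¹.
Tabulated IE_3 (kJ/mol): Li 11815, K 4420, S 3357, B 3660.
Hence IE_3: S < B < K < Li.

S, B, K, Li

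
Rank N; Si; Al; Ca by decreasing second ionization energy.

N, Al, Si, Ca

After 1 electron has been removed, what remains? N⁺ still has 4 valence electrons; Si⁺ still has 3 valence electrons; Al⁺ still has 2 valence electrons; Ca⁺ still has 1 valence electron.
All are still removing valence electrons, so compare the +1 ions as you would atoms: IE_2 generally rises across a period (higher Z_eff) and falls down a group (larger shell), subject to the usual subshell exceptions.
Valence configurations: N⁺ [He]2s²2p², Si⁺ [Ne]3s²3p¹, Al⁺ [Ne]3s², Ca⁺ [Ar]4s¹.
Si⁺ loses a lone 3p electron whereas Al⁺ must break into a filled 3s² pair, so IE_2(Al) > IE_2(Si) even though Si has the higher nuclear charge.
Tabulated IE_2 (kJ/mol): N 2856, Si 1577, Al 1817, Ca 1145.
Overall IE_2 order: Ca < Si < Al < N.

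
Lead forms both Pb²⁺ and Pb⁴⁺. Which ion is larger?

Both ions have Z = 82 protons, but Pb⁴⁺ has lost more electrons, so its remaining electrons feel a larger effective nuclear charge per electron and are pulled in more tightly.
Higher positive charge → smaller ion, so Pb²⁺ > Pb⁴⁺.

Pb²⁺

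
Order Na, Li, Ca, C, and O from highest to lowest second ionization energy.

The second ionization energy removes an electron from the +1 ion. For each element: Na⁺ is the bare [Ne] core; Li⁺ is the bare [He] core; Ca⁺ still has 1 valence electron; C⁺ still has 3 valence electrons; O⁺ still has 5 valence electrons.
Breaking into a closed-shell core is much more expensive than removing a leftover valence electron — Na and Li have the largest IE_2 here.
Valence configurations: Ca⁺ [Ar]4s¹, C⁺ [He]2s²2p¹, O⁺ [He]2s²2p³.
Tabulated IE_2 (kJ/mol): Na 4562, Li 7298, Ca 1145, C 2353, O 3388.
Overall IE_2 order: Ca < C < O < Na < Li.

Li, Na, O, C, Ca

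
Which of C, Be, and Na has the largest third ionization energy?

Be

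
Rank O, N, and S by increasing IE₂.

S, N, O

Consider each +1 ion: O⁺ still has 5 valence electrons; N⁺ still has 4 valence electrons; S⁺ still has 5 valence electrons.
All are still removing valence electrons, so compare the +1 ions as you would atoms: IE_2 generally rises across a period (higher Z_eff) and falls down a group (larger shell), subject to the usual subshell exceptions.
Valence configurations: O⁺ [He]2s²2p³, N⁺ [He]2s²2p², S⁺ [Ne]3s²3p³.
Tabulated IE_2 (kJ/mol): O 3388, N 2856, S 2252.
Overall IE_2 order: S < N < O.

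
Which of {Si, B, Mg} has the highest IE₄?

The fourth ionization energy removes an electron from the +3 ion. For each element: Si³⁺ still has 1 valence electron; B³⁺ is the bare [He] core; Mg³⁺ is already 1 electron into the core.
Pulling an electron out of a noble-gas core costs far more than removing a remaining valence electron, so Mg and B sit at the high end of IE_4.
Tabulated IE_4 (kJ/mol): Si 4356, B 25026, Mg 10543.
Putting it together, IE_4: Si < Mg < B.

B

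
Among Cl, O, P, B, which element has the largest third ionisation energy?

O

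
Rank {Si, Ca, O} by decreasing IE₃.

IE_3 is the cost of taking one more electron from the +2 cation: Si²⁺ still has 2 valence electrons; Ca²⁺ is the bare [Ar] core; O²⁺ still has 4 valence electrons.
Usually core removal costs more than valence removal, but here the competition is close: a tightly held n=2 valence electron can cost more to remove than an n=3 core electron, so the actual values have to decide it.
Valence configurations: Si²⁺ [Ne]3s², O²⁺ [He]2s²2p².
The numbers (kJ/mol): Si 3232, Ca 4912, O 5300.
Putting it together, IE_3: Si < Ca < O.

O, Ca, Si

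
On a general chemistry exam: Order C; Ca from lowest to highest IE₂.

Ca < C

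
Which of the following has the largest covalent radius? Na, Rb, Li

Radius decreases left→right (rising Z_eff, same n) and increases top→bottom (higher n).
All are in group 1, so atomic radius increases down the group.
The largest covalent radius among these belongs to Rb.

Rb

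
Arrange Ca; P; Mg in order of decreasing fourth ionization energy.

Mg > Ca > P

The fourth ionization energy removes an electron from the +3 ion. For each element: Ca³⁺ is already 1 electron into the core; P³⁺ still has 2 valence electrons; Mg³⁺ is already 1 electron into the core.
Breaking into a closed-shell core is much more expensive than removing a leftover valence electron — Ca and Mg have the largest IE_4 here.
Approximate IE_4 values (kJ/mol): Ca 6491, P 4964, Mg 10543.
So the fourth ionization energies run P < Ca < Mg.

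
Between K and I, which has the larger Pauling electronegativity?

I

EN rises left→right (higher Z_eff, smaller atoms) and falls top→bottom (larger, more shielded atoms).
Neither a single period nor a single group — weigh both effects.
I > K: the two effects oppose for this pair; the across-period effect wins (2.66 vs 0.82).
Tabulated electronegativity (Pauling): K 0.82, I 2.66.
So I has the larger Pauling electronegativity (I > K).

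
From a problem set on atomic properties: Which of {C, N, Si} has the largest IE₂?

Consider each +1 ion: C⁺ still has 3 valence electrons; N⁺ still has 4 valence electrons; Si⁺ still has 3 valence electrons.
All are still removing valence electrons, so compare the +1 ions as you would atoms: IE_2 generally rises across a period (higher Z_eff) and falls down a group (larger shell), subject to the usual subshell exceptions.
Valence configurations: C⁺ [He]2s²2p¹, N⁺ [He]2s²2p², Si⁺ [Ne]3s²3p¹.
Tabulated IE_2 (kJ/mol): C 2353, N 2856, Si 1577.
Overall IE_2 order: Si < C < N.

N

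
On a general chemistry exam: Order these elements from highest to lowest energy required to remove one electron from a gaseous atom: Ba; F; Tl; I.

F is in period 2, group 17; I is in period 5, group 17; Ba is in period 6, group 2; Tl is in period 6, group 13.
Removing the outermost electron gets harder across a period and easier down a group.
These span different periods and groups, so the two trends combine.
Tl > Ba: Tl lies to the right of Ba in period 6, so the across-period effect alone puts Tl higher.
I > Tl: both effects reinforce here, so I is clearly the higher of the two.
F > I: F sits above I in group 17, so the down-group effect alone puts F higher.
Tabulated first ionization energy (kJ/mol): F 1681, I 1008, Ba 503, Tl 589.
So from highest to lowest: F > I > Tl > Ba.

F, I, Tl, Ba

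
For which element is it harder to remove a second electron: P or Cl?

Cl

After 1 electron has been removed, what remains? P⁺ still has 4 valence electrons; Cl⁺ still has 6 valence electrons.
All are still removing valence electrons, so compare the +1 ions as you would atoms: IE_2 generally rises across a period (higher Z_eff) and falls down a group (larger shell), subject to the usual subshell exceptions.
Valence configurations: P⁺ [Ne]3s²3p², Cl⁺ [Ne]3s²3p⁴.
Tabulated IE_2 (kJ/mol): P 1907, Cl 2298.
So the second ionization energies run P < Cl.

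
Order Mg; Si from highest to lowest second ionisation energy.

Si > Mg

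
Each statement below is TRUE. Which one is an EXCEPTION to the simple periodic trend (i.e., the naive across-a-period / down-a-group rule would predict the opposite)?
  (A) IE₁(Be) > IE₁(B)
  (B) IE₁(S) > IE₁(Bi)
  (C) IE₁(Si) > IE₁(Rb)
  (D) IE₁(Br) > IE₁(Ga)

The general trend: first ionisation energy increases across a period and decreases down a group.
(A) Be (period 2, group 2) vs B (period 2, group 13): the stated order contradicts the simple trend.
(B) S (period 3, group 16) vs Bi (period 6, group 15): the stated order agrees with the simple trend.
(C) Si (period 3, group 14) vs Rb (period 5, group 1): the stated order agrees with the simple trend.
(D) Br (period 4, group 17) vs Ga (period 4, group 13): the stated order agrees with the simple trend.
The exception is (A): removing B's lone 2p electron is easier than breaking Be's filled 2s².

(A)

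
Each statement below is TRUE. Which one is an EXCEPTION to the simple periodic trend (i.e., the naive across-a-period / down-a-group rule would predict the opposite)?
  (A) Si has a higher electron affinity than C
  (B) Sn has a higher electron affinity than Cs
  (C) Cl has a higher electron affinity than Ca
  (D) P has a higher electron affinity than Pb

The general trend: electron affinity increases across a period and decreases down a group.
(A) Si (period 3, group 14) vs C (period 2, group 14): the stated order contradicts the simple trend.
(B) Sn (period 5, group 14) vs Cs (period 6, group 1): the stated order agrees with the simple trend.
(C) Cl (period 3, group 17) vs Ca (period 4, group 2): the stated order agrees with the simple trend.
(D) P (period 3, group 15) vs Pb (period 6, group 14): the stated order agrees with the simple trend.
The exception is (A): Si's larger, more diffuse 3p orbitals accept an added electron slightly more readily than C's compact 2p.

(A)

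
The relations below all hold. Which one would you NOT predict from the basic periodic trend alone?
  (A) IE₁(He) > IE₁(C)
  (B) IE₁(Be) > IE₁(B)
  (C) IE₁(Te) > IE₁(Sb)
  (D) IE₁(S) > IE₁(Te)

The general trend: first ionisation energy increases across a period and decreases down a group.
(A) He (period 1, group 18) vs C (period 2, group 14): the stated order agrees with the simple trend.
(B) Be (period 2, group 2) vs B (period 2, group 13): the stated order contradicts the simple trend.
(C) Te (period 5, group 16) vs Sb (period 5, group 15): the stated order agrees with the simple trend.
(D) S (period 3, group 16) vs Te (period 5, group 16): the stated order agrees with the simple trend.
The exception is (B): removing B's lone 2p electron is easier than breaking Be's filled 2s².

(B)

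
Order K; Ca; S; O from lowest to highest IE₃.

S, K, Ca, O

After 2 electrons have been removed, what remains? K²⁺ is already 1 electron into the core; Ca²⁺ is the bare [Ar] core; S²⁺ still has 4 valence electrons; O²⁺ still has 4 valence electrons.
Usually core removal costs more than valence removal, but here the competition is close: a tightly held n=2 valence electron can cost more to remove than an n=3 core electron, so the actual values have to decide it.
Valence configurations: S²⁺ [Ne]3s²3p², O²⁺ [He]2s²2p².
Approximate IE_3 values (kJ/mol): K 4420, Ca 4912, S 3357, O 5300.
Hence IE_3: S < K < Ca < O.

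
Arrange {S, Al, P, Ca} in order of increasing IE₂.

After 1 electron has been removed, what remains? S⁺ still has 5 valence electrons; Al⁺ still has 2 valence electrons; P⁺ still has 4 valence electrons; Ca⁺ still has 1 valence electron.
All are still removing valence electrons, so compare the +1 ions as you would atoms: IE_2 generally rises across a period (higher Z_eff) and falls down a group (larger shell), subject to the usual subshell exceptions.
Valence configurations: S⁺ [Ne]3s²3p³, Al⁺ [Ne]3s², P⁺ [Ne]3s²3p², Ca⁺ [Ar]4s¹.
Approximate IE_2 values (kJ/mol): S 2252, Al 1817, P 1907, Ca 1145.
Overall IE_2 order: Ca < Al < P < S.

Ca < Al < P < S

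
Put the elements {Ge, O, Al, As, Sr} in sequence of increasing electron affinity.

Sr < Al < As < Ge < O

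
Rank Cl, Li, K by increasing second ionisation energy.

Cl < K < Li

The second ionization energy removes an electron from the +1 ion. For each element: Cl⁺ still has 6 valence electrons; Li⁺ is the bare [He] core; K⁺ is the bare [Ar] core.
Core electrons are held far more tightly than valence electrons, so K and Li top the IE_2 order.
Tabulated IE_2 (kJ/mol): Cl 2298, Li 7298, K 3052.
So the second ionization energies run Cl < K < Li.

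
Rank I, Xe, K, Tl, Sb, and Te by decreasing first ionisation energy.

K is in period 4, group 1; Sb is in period 5, group 15; Te is in period 5, group 16; I is in period 5, group 17; Xe is in period 5, group 18; Tl is in period 6, group 13.
Across a period the outer electron is held more tightly (higher IE₁); down a group it sits in a higher shell, more shielded, and comes off more easily.
Neither a single period nor a single group — weigh both effects.
Tl > K: period and group pull opposite ways; the across-period shift dominates (589 vs 419 kJ/mol).
Sb > Tl: relative to Tl, both the across-period and down-group shifts push Sb's first ionization energy up.
Te > Sb: Te lies to the right of Sb in period 5, so the across-period effect alone puts Te higher.
I > Te: I lies to the right of Te in period 5, so the across-period effect alone puts I higher.
Xe > I: both are in period 5; the period trend gives Xe the larger value.
Approximate values (kJ/mol): K 419, Sb 831, Te 869, I 1008, Xe 1170, Tl 589.
So from highest to lowest: Xe > I > Te > Sb > Tl > K.

Xe > I > Te > Sb > Tl > K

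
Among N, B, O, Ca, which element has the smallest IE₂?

IE_2 is the cost of taking one more electron from the +1 cation: N⁺ still has 4 valence electrons; B⁺ still has 2 valence electrons; O⁺ still has 5 valence electrons; Ca⁺ still has 1 valence electron.
All are still removing valence electrons, so compare the +1 ions as you would atoms: IE_2 generally rises across a period (higher Z_eff) and falls down a group (larger shell), subject to the usual subshell exceptions.
Valence configurations: N⁺ [He]2s²2p², B⁺ [He]2s², O⁺ [He]2s²2p³, Ca⁺ [Ar]4s¹.
Tabulated IE_2 (kJ/mol): N 2856, B 2427, O 3388, Ca 1145.
Putting it together, IE_2: Ca < B < N < O.

Ca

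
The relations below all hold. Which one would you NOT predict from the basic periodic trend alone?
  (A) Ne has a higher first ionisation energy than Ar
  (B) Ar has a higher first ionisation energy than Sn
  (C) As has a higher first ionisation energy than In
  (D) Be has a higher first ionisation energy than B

(D)

The general trend: first ionisation energy increases across a period and decreases down a group.
(A) Ne (period 2, group 18) vs Ar (period 3, group 18): the stated order agrees with the simple trend.
(B) Ar (period 3, group 18) vs Sn (period 5, group 14): the stated order agrees with the simple trend.
(C) As (period 4, group 15) vs In (period 5, group 13): the stated order agrees with the simple trend.
(D) Be (period 2, group 2) vs B (period 2, group 13): the stated order contradicts the simple trend.
The exception is (D): removing B's lone 2p electron is easier than breaking Be's filled 2s².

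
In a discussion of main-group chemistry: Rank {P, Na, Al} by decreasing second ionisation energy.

Na > P > Al

After 1 electron has been removed, what remains? P⁺ still has 4 valence electrons; Na⁺ is the bare [Ne] core; Al⁺ still has 2 valence electrons.
Core electrons are held far more tightly than valence electrons, so Na tops the IE_2 order.
Valence configurations: P⁺ [Ne]3s²3p², Al⁺ [Ne]3s².
Approximate IE_2 values (kJ/mol): P 1907, Na 4562, Al 1817.
Putting it together, IE_2: Al < P < Na.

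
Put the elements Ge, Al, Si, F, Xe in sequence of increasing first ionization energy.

Al < Ge < Si < Xe < F

F is in period 2, group 17; Al is in period 3, group 13; Si is in period 3, group 14; Ge is in period 4, group 14; Xe is in period 5, group 18.
Across a period the outer electron is held more tightly (higher IE₁); down a group it sits in a higher shell, more shielded, and comes off more easily.
Neither a single period nor a single group — weigh both effects.
Ge > Al: the two effects oppose for this pair; the across-period effect wins (762 vs 578 kJ/mol).
Si > Ge: Si sits above Ge in group 14, so the down-group effect alone puts Si higher.
Xe > Si: period and group pull opposite ways; the across-period shift dominates (1170 vs 786 kJ/mol).
F > Xe: period and group pull opposite ways; the down-group shift dominates (1681 vs 1170 kJ/mol).
Tabulated first ionization energy (kJ/mol): F 1681, Al 578, Si 786, Ge 762, Xe 1170.
So from lowest to highest: Al < Ge < Si < Xe < F.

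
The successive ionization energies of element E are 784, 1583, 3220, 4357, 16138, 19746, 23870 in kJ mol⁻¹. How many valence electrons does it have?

4

Look for the largest jump between consecutive ionization energies: IE5/IE4 ≈ 3.7, far larger than any earlier ratio.
That jump marks the point where a core electron is being removed. So the atom has 4 valence electrons.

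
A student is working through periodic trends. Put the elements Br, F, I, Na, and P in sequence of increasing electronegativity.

EN rises left→right (higher Z_eff, smaller atoms) and falls top→bottom (larger, more shielded atoms).
These span different periods and groups, so the two trends combine.
P > Na: both are in period 3; the period trend gives P the larger value.
I > P: period and group pull opposite ways; the across-period shift dominates (2.66 vs 2.19).
Br > I: Br sits above I in group 17, so the down-group effect alone puts Br higher.
F > Br: F sits above Br in group 17, so the down-group effect alone puts F higher.
Tabulated electronegativity (Pauling): F 3.98, Na 0.93, P 2.19, Br 2.96, I 2.66.
So from lowest to highest: Na < P < I < Br < F.

Na < P < I < Br < F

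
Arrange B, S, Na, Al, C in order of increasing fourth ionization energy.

S < C < Na < Al < B

The fourth ionization energy removes an electron from the +3 ion. For each element: B³⁺ is the bare [He] core; S³⁺ still has 3 valence electrons; Na³⁺ is already 2 electrons into the core; Al³⁺ is the bare [Ne] core; C³⁺ still has 1 valence electron.
Core electrons are held far more tightly than valence electrons, so Na, Al and B top the IE_4 order.
Valence configurations: S³⁺ [Ne]3s²3p¹, C³⁺ [He]2s¹.
Approximate IE_4 values (kJ/mol): B 25026, S 4556, Na 9543, Al 11577, C 6223.
Putting it together, IE_4: S < C < Na < Al < B.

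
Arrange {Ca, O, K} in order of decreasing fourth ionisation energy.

O > Ca > K

IE_4 is the cost of taking one more electron from the +3 cation: Ca³⁺ is already 1 electron into the core; O³⁺ still has 3 valence electrons; K³⁺ is already 2 electrons into the core.
Usually core removal costs more than valence removal, but here the competition is close: a tightly held n=2 valence electron can cost more to remove than an n=3 core electron, so the actual values have to decide it.
The numbers (kJ/mol): Ca 6491, O 7469, K 5877.
Overall IE_4 order: K < Ca < O.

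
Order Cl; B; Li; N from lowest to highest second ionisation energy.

IE_2 is the cost of taking one more electron from the +1 cation: Cl⁺ still has 6 valence electrons; B⁺ still has 2 valence electrons; Li⁺ is the bare [He] core; N⁺ still has 4 valence electrons.
Core electrons are held far more tightly than valence electrons, so Li tops the IE_2 order.
Valence configurations: Cl⁺ [Ne]3s²3p⁴, B⁺ [He]2s², N⁺ [He]2s²2p².
The numbers (kJ/mol): Cl 2298, B 2427, Li 7298, N 2856.
Overall IE_2 order: Cl < B < N < Li.

Cl < B < N < Li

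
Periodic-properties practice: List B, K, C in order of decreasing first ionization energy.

C > B > K

Removing the outermost electron gets harder across a period and easier down a group.
Neither a single period nor a single group — weigh both effects.
B > K: relative to K, both the across-period and down-group shifts push B's first ionization energy up.
C > B: both are in period 2; the period trend gives C the larger value.
Tabulated first ionization energy (kJ/mol): B 801, C 1086, K 419.
So from highest to lowest: C > B > K.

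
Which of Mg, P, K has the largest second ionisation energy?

K

Consider each +1 ion: Mg⁺ still has 1 valence electron; P⁺ still has 4 valence electrons; K⁺ is the bare [Ar] core.
Core electrons are held far more tightly than valence electrons, so K tops the IE_2 order.
Valence configurations: Mg⁺ [Ne]3s¹, P⁺ [Ne]3s²3p².
Tabulated IE_2 (kJ/mol): Mg 1451, P 1907, K 3052.
Hence IE_2: Mg < P < K.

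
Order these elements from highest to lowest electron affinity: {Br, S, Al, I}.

Br > I > S > Al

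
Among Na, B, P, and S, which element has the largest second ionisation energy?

IE_2 is the cost of taking one more electron from the +1 cation: Na⁺ is the bare [Ne] core; B⁺ still has 2 valence electrons; P⁺ still has 4 valence electrons; S⁺ still has 5 valence electrons.
Core electrons are held far more tightly than valence electrons, so Na tops the IE_2 order.
Valence configurations: B⁺ [He]2s², P⁺ [Ne]3s²3p², S⁺ [Ne]3s²3p³.
Approximate IE_2 values (kJ/mol): Na 4562, B 2427, P 1907, S 2252.
Hence IE_2: P < S < B < Na.

Na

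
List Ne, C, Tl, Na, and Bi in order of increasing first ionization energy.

C is in period 2, group 14; Ne is in period 2, group 18; Na is in period 3, group 1; Tl is in period 6, group 13; Bi is in period 6, group 15.
First ionization energy rises across a period (greater Z_eff holds electrons more tightly) and falls down a group (valence electrons are farther from the nucleus).
These span different periods and groups, so the two trends combine.
Tl > Na: period and group pull opposite ways; the across-period shift dominates (589 vs 496 kJ/mol).
Bi > Tl: both are in period 6; the period trend gives Bi the larger value.
C > Bi: the two effects oppose for this pair; the down-group effect wins (1086 vs 703 kJ/mol).
Ne > C: Ne lies to the right of C in period 2, so the across-period effect alone puts Ne higher.
Tabulated first ionization energy (kJ/mol): C 1086, Ne 2081, Na 496, Tl 589, Bi 703.
So from lowest to highest: Na < Tl < Bi < C < Ne.

Na < Tl < Bi < C < Ne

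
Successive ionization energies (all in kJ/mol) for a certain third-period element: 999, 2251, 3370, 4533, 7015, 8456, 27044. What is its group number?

Group 16

Look for the largest jump between consecutive ionization energies: IE7/IE6 ≈ 3.2, far larger than any earlier ratio.
That jump marks the point where a core electron is being removed. So the atom has 6 valence electrons.
A main-group element with 6 valence electrons is in group 16.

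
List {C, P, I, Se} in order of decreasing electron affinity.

EA tends to increase across a period and decrease down a group, though the pattern is less regular than for IE or radius.
These sit on a diagonal, where the across-period and down-group effects partly cancel.
C > P: the two effects oppose for this pair; the down-group effect wins (122 vs 72 kJ/mol).
Se > C: the two effects oppose for this pair; the across-period effect wins (195 vs 122 kJ/mol).
I > Se: the two effects oppose for this pair; the across-period effect wins (295 vs 195 kJ/mol).
For reference (kJ/mol): C 122, P 72, Se 195, I 295.
So from highest to lowest: I > Se > C > P.

I, Se, C, P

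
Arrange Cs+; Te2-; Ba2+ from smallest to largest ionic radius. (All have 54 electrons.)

All of these have 54 electrons, so size is governed by nuclear charge alone: the more protons, the stronger the pull on the same electron cloud, and the smaller the ion.
Nuclear charges: Ba2+ (Z=56), Cs+ (Z=55), Te2- (Z=52).
Smallest to largest: Ba2+ < Cs+ < Te2-.

Ba2+ < Cs+ < Te2-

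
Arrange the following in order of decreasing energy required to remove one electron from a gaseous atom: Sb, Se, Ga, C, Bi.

C is in period 2, group 14; Ga is in period 4, group 13; Se is in period 4, group 16; Sb is in period 5, group 15; Bi is in period 6, group 15.
Across a period the outer electron is held more tightly (higher IE₁); down a group it sits in a higher shell, more shielded, and comes off more easily.
These span different periods and groups, so the two trends combine.
Bi > Ga: the two effects oppose for this pair; the across-period effect wins (703 vs 579 kJ/mol).
Sb > Bi: Sb sits above Bi in group 15, so the down-group effect alone puts Sb higher.
Se > Sb: both effects reinforce here, so Se is clearly the higher of the two.
C > Se: period and group pull opposite ways; the down-group shift dominates (1086 vs 941 kJ/mol).
Tabulated first ionization energy (kJ/mol): C 1086, Ga 579, Se 941, Sb 831, Bi 703.
So from highest to lowest: C > Se > Sb > Bi > Ga.

C > Se > Sb > Bi > Ga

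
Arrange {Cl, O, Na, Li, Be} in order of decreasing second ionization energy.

Li > Na > O > Cl > Be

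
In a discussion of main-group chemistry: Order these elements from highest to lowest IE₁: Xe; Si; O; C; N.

IE₁ increases left→right with effective nuclear charge and decreases top→bottom as the valence shell moves farther out.
Here both period and group differ, so the two effects have to be weighed against each other.
C > Si: they share group 14; the group trend gives C the larger value.
Xe > C: period and group pull opposite ways; the across-period shift dominates (1170 vs 1086 kJ/mol).
O > Xe: period and group pull opposite ways; the down-group shift dominates (1314 vs 1170 kJ/mol).
N > O: this pair runs against the simple trend — see the exception note.
Note the exception: N has a higher first ionization energy than O, contrary to the simple trend — pairing an electron in O's 2p⁴ costs repulsion energy, so O ionizes more easily than half-filled N (2p³).
For reference (kJ/mol): C 1086, N 1402, O 1314, Si 786, Xe 1170.
So from highest to lowest: N > O > Xe > C > Si.

N, O, Xe, C, Si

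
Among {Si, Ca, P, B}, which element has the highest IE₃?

Ca

Consider each +2 ion: Si²⁺ still has 2 valence electrons; Ca²⁺ is the bare [Ar] core; P²⁺ still has 3 valence electrons; B²⁺ still has 1 valence electron.
Pulling an electron out of a noble-gas core costs far more than removing a remaining valence electron, so Ca sits at the high end of IE_3.
Valence configurations: Si²⁺ [Ne]3s², P²⁺ [Ne]3s²3p¹, B²⁺ [He]2s¹.
P²⁺ loses a lone 3p electron whereas Si²⁺ must break into a filled 3s² pair, so IE_3(Si) > IE_3(P) even though P has the higher nuclear charge.
The numbers (kJ/mol): Si 3232, Ca 4912, P 2914, B 3660.
Hence IE_3: P < Si < B < Ca.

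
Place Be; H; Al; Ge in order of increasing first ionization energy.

Al, Ge, Be, H

First ionization energy rises across a period (greater Z_eff holds electrons more tightly) and falls down a group (valence electrons are farther from the nucleus).
A diagonal step moves right (one effect) and down (the opposite effect) at once.
Ge > Al: period and group pull opposite ways; the across-period shift dominates (762 vs 578 kJ/mol).
Be > Ge: period and group pull opposite ways; the down-group shift dominates (900 vs 762 kJ/mol).
H > Be: the two effects oppose for this pair; the down-group effect wins (1312 vs 900 kJ/mol).
Approximate values (kJ/mol): H 1312, Be 900, Al 578, Ge 762.
So from lowest to highest: Al < Ge < Be < H.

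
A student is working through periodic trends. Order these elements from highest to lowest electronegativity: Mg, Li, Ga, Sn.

Sn > Ga > Mg > Li

Li is in period 2, group 1; Mg is in period 3, group 2; Ga is in period 4, group 13; Sn is in period 5, group 14.
Electronegativity increases across a period and decreases down a group, tracking effective nuclear charge and atomic size.
These sit on a diagonal, where the across-period and down-group effects partly cancel.
Mg > Li: period and group pull opposite ways; the across-period shift dominates (1.31 vs 0.98).
Ga > Mg: the two effects oppose for this pair; the across-period effect wins (1.81 vs 1.31).
Sn > Ga: period and group pull opposite ways; the across-period shift dominates (1.96 vs 1.81).
Tabulated electronegativity (Pauling): Li 0.98, Mg 1.31, Ga 1.81, Sn 1.96.
So from highest to lowest: Sn > Ga > Mg > Li.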